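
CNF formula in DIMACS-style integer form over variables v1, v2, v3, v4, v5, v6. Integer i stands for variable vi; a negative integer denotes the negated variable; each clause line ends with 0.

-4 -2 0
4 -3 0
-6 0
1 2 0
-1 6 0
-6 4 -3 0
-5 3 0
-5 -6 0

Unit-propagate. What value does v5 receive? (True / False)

False

(!v6) is a unit clause: v6 = False.
From (!v1 || v6) and v6 = False: v1 = False.
(v1 || v2): since v1 = False, the clause reduces to (v2). v2 = True.
(!v4 || !v2): since v2 = True, the clause reduces to (!v4). v4 = False.
(v4 || !v3) with v4 = False leaves only !v3, so v3 = False.
(!v5 || v3) with v3 = False leaves only !v5, so v5 = False.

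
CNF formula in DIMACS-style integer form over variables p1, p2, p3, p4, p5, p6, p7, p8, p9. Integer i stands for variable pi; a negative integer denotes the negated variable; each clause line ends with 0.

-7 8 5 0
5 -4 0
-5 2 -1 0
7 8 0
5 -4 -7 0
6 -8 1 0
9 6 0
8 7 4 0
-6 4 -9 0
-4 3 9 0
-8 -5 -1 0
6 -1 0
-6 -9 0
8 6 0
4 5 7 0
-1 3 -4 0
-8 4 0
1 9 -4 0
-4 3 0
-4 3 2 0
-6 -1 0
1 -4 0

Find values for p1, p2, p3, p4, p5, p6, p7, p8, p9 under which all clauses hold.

p1=False, p2=False, p3=False, p4=False, p5=True, p6=True, p7=True, p8=False, p9=False

Branch on p1: take p1 = False.
  then p4 is forced to False.
  then p8 is forced to False.
  then p7 is forced to True.
  then p5 is forced to True.
  then p6 is forced to True.
  then p9 is forced to False.
p2, p3 are now unconstrained; take p2 = False, p3 = False.
Every clause has at least one true literal under this assignment.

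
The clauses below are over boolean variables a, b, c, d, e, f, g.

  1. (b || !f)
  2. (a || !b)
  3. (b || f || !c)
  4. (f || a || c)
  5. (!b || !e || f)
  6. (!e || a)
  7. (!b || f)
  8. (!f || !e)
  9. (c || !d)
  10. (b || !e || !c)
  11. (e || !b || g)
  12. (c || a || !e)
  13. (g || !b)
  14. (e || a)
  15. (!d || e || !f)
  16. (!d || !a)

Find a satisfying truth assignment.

a = True, b = False, c = False, d = False, e = False, f = False, g = False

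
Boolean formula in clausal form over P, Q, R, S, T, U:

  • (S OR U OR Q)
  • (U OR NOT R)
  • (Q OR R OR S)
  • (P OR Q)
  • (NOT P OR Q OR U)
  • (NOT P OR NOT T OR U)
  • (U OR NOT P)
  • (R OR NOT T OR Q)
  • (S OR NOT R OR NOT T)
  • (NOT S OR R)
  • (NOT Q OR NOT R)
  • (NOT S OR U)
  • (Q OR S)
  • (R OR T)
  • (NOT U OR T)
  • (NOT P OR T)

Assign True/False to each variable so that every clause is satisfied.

Try P = True.
  then U is forced to True.
  then T is forced to True.
The remaining clauses are satisfied by Q = True, R = False, S = False.
Every clause has at least one true literal under this assignment.

P=T, Q=T, R=F, S=F, T=T, U=T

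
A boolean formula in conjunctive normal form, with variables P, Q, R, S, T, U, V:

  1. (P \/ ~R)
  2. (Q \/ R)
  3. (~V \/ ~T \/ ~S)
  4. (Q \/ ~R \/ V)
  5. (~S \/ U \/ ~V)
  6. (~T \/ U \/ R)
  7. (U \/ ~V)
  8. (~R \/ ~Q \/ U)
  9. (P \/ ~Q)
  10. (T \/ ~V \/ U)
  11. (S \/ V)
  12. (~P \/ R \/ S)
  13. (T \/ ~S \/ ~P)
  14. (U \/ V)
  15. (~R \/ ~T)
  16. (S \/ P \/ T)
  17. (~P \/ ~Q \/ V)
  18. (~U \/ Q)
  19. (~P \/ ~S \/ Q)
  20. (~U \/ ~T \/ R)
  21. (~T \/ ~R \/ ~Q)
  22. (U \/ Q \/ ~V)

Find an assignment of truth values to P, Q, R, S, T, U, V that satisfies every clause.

P=T  Q=T  R=T  S=F  T=F  U=T  V=T

Try P = True.
Try Q = True.
  then V is forced to True.
  then U is forced to True.
For the remaining variables, R = True, S = False, T = False works.
Every clause has at least one true literal under this assignment.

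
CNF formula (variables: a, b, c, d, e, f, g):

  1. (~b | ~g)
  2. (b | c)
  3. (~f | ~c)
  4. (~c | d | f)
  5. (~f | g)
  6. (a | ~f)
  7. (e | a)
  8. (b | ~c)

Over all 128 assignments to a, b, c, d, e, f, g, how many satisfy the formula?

Case analysis on c and f:
  c=1, f=1: a clause becomes empty — 0.
  c=1, f=0: remaining (a,b,d,e,g) ∈ {(0,1,1,1,0); (1,1,1,0,0); (1,1,1,1,0)} — 3.
  c=0, f=1: a clause becomes empty — 0.
  c=0, f=0: d free; 3 ways for (a,b,e,g) × 2^1 = 6.
Total: 0 + 3 + 0 + 6 = 9.

9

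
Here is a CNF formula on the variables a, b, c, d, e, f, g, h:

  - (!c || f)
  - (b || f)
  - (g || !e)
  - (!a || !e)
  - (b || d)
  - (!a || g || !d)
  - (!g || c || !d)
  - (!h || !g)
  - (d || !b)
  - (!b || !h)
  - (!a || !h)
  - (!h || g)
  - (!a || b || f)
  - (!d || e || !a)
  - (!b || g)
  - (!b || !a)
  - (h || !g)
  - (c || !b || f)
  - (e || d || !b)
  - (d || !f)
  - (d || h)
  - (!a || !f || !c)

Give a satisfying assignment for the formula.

a occurs only negated in the remaining clauses — set a = False.
Branch on b: take b = False.
  then f is forced to True.
  then d is forced to True.
The remaining clauses are satisfied by c = False, e = False, g = False, h = False.

a=F  b=F  c=F  d=T  e=F  f=T  g=F  h=F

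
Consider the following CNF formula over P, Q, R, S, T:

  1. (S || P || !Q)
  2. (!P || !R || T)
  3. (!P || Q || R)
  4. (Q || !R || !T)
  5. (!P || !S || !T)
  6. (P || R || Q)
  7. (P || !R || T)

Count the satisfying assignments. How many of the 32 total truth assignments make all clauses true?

The models are:
  P=F Q=T R=F S=T T=F
  P=F Q=T R=F S=T T=T
  P=F Q=T R=T S=T T=T
  P=T Q=T R=F S=F T=F
  P=T Q=T R=F S=F T=T
  P=T Q=T R=F S=T T=F
  P=T Q=T R=T S=F T=T
Count: 7.

7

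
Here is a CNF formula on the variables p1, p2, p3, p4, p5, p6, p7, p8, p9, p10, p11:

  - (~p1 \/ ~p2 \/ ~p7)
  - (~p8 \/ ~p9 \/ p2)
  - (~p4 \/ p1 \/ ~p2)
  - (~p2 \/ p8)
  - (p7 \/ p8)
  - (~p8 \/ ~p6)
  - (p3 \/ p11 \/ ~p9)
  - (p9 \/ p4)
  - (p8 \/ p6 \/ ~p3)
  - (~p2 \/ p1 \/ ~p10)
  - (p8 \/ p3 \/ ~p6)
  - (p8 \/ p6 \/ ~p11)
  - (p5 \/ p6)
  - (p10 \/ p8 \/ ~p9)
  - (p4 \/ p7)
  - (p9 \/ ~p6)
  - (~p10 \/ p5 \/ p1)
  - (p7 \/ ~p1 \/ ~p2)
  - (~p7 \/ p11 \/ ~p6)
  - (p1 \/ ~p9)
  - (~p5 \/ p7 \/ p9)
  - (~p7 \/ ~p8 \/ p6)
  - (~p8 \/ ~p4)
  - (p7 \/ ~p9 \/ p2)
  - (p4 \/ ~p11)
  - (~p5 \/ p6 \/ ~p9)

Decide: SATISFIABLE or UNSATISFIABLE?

Branch on p1: take p1 = True.
Branch on p2: take p2 = False.
Branch on p3: take p3 = False.
For the remaining variables, p4 = True, p5 = True, p6 = False, p7 = True, p8 = False, p9 = False, p10 = False, p11 = False works.
Every clause has at least one true literal under this assignment.
So p1=1, p2=0, p3=0, p4=1, p5=1, p6=0, p7=1, p8=0, p9=0, p10=0, p11=0 is a satisfying assignment.

SATISFIABLE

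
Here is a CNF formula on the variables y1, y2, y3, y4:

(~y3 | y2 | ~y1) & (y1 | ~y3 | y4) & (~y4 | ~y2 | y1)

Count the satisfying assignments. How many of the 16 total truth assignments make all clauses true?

Split on y1, then y2.
  y1=T, y2=T: remaining (y3,y4) ∈ {(F,F); (F,T); (T,F); (T,T)} — 4.
  y1=T, y2=F: remaining (y3,y4) ∈ {(F,F); (F,T)} — 2.
  y1=F, y2=T: remaining (y3,y4) ∈ {(F,F)} — 1.
  y1=F, y2=F: remaining (y3,y4) ∈ {(F,F); (F,T); (T,T)} — 3.
Total: 4 + 2 + 1 + 3 = 10.

10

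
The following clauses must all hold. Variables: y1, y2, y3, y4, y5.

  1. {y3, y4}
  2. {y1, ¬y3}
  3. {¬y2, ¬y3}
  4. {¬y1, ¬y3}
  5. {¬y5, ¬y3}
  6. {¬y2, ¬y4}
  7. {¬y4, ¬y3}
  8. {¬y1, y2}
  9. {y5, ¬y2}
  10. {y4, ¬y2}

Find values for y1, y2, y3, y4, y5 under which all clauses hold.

y1 = F, y2 = F, y3 = F, y4 = T, y5 = T

Set y1 = False and propagate.
  then y3 is forced to False.
  then y4 is forced to True.
  then y2 is forced to False.
y5 is now unconstrained; take y5 = True.
Every clause has at least one true literal under this assignment.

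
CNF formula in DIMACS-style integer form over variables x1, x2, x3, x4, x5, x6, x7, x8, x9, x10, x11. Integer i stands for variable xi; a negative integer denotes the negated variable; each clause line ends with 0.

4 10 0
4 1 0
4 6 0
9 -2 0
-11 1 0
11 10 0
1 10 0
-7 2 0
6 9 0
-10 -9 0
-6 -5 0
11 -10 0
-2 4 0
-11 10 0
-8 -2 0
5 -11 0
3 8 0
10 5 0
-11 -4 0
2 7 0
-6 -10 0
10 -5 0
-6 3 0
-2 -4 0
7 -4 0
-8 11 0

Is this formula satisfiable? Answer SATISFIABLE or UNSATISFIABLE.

x10 = True:
  propagation gives x9=False, x2=False, x7=False; an empty clause results — contradiction.
x10 = False:
  propagation gives x4=True, x11=True; an empty clause results — contradiction.
Every branch closes, so no satisfying assignment exists.

UNSATISFIABLE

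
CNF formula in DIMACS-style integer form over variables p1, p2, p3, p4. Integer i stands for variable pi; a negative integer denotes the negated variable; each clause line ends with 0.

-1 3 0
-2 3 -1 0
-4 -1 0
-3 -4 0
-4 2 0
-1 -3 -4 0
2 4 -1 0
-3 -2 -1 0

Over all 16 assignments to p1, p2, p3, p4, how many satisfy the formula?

Satisfying assignments:
  p1=0 p2=0 p3=0 p4=0
  p1=0 p2=0 p3=1 p4=0
  p1=0 p2=1 p3=0 p4=0
  p1=0 p2=1 p3=0 p4=1
  p1=0 p2=1 p3=1 p4=0
Count: 5.

5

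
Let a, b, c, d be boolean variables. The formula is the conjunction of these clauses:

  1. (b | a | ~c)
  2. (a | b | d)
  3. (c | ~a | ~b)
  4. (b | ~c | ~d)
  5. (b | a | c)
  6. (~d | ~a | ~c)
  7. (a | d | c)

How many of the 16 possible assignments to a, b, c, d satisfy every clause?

Case analysis on a and c:
  a=1, c=1: remaining (b,d) ∈ {(0,0); (1,0)} — 2.
  a=1, c=0: remaining (b,d) ∈ {(0,0); (0,1)} — 2.
  a=0, c=1: remaining (b,d) ∈ {(1,0); (1,1)} — 2.
  a=0, c=0: remaining (b,d) ∈ {(1,1)} — 1.
Total: 2 + 2 + 2 + 1 = 7.

7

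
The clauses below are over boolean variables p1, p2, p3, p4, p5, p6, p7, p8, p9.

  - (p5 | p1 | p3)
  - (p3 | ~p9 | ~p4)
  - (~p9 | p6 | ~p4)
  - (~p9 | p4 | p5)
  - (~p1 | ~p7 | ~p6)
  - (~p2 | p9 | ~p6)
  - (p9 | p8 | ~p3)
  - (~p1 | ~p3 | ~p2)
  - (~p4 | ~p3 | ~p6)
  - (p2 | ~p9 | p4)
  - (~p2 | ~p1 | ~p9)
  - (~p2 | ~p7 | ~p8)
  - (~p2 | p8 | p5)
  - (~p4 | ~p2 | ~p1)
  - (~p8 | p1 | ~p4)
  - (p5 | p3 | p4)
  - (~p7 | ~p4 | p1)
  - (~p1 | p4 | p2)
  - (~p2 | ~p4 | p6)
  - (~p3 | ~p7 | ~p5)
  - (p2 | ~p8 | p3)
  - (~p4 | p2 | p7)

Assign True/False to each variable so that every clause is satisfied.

p1=F  p2=T  p3=F  p4=F  p5=T  p6=F  p7=F  p8=T  p9=F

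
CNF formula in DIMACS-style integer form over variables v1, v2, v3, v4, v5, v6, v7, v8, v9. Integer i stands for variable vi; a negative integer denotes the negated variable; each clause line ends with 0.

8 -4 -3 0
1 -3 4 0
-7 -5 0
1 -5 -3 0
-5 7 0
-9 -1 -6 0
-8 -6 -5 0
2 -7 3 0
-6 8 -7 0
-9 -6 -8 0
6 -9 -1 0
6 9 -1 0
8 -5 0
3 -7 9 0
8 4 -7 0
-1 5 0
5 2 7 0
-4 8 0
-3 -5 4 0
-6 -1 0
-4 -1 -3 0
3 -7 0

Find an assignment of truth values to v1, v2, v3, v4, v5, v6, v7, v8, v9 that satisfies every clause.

Pure literal: v2 appears only positively; assign v2 = True.
Try v1 = False.
The remaining clauses are satisfied by v3 = True, v4 = True, v5 = False, v6 = True, v7 = False, v8 = True, v9 = False.
Check each clause:
  1. (!v4 || !v3 || v8) — v8 is true.
  2. (v4 || v1 || !v3) — v4 is true.
  3. (!v7 || !v5) — !v7 is true.
  4. (v1 || !v3 || !v5) — !v5 is true.
  5. (!v5 || v7) — !v5 is true.
  6. (!v9 || !v1 || !v6) — !v1 is true.
  7. (!v6 || !v5 || !v8) — !v5 is true.
  8. (!v7 || v2 || v3) — !v7 is true.
  9. (v8 || !v7 || !v6) — v8 is true.
  10. (!v9 || !v8 || !v6) — !v9 is true.
  11. (!v1 || !v9 || v6) — !v9 is true.
  12. (v6 || v9 || !v1) — v6 is true.
  13. (!v5 || v8) — v8 is true.
  14. (v3 || !v7 || v9) — v3 is true.
  15. (!v7 || v8 || v4) — v8 is true.
  16. (!v1 || v5) — !v1 is true.
  17. (v5 || v2 || v7) — v2 is true.
  18. (!v4 || v8) — v8 is true.
  19. (!v3 || !v5 || v4) — !v5 is true.
  20. (!v6 || !v1) — !v1 is true.
  21. (!v4 || !v3 || !v1) — !v1 is true.
  22. (v3 || !v7) — !v7 is true.

v1=False, v2=True, v3=True, v4=True, v5=False, v6=True, v7=False, v8=True, v9=False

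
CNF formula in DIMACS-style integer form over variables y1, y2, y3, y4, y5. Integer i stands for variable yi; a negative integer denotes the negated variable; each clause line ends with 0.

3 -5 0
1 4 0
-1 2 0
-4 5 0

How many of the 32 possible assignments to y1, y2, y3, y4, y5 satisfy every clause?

Satisfying assignments:
  y1=0 y2=0 y3=1 y4=1 y5=1
  y1=0 y2=1 y3=1 y4=1 y5=1
  y1=1 y2=1 y3=0 y4=0 y5=0
  y1=1 y2=1 y3=1 y4=0 y5=0
  y1=1 y2=1 y3=1 y4=0 y5=1
  y1=1 y2=1 y3=1 y4=1 y5=1
That's 6 in total.

6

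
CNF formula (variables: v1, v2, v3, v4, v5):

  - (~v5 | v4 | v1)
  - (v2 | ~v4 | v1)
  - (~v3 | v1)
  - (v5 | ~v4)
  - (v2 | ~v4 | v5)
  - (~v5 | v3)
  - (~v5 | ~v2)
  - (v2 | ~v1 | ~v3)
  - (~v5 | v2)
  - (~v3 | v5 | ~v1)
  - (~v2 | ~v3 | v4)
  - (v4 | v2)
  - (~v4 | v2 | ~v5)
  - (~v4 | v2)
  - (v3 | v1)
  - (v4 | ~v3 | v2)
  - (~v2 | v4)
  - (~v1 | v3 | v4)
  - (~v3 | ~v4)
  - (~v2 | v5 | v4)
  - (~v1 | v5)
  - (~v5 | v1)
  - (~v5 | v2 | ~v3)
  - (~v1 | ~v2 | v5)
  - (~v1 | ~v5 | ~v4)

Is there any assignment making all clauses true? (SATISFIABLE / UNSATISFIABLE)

UNSATISFIABLE

v2 = True:
  propagation gives v5=False, v4=False; an empty clause results — contradiction.
v2 = False:
  propagation gives v5=False, v4=False; an empty clause results — contradiction.
Every branch closes, so no satisfying assignment exists.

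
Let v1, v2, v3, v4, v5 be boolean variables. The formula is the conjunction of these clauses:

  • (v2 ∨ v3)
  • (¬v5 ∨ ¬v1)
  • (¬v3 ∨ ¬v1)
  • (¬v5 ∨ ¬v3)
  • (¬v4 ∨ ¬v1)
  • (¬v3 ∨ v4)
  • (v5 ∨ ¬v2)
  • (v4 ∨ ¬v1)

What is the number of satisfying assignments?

3

Satisfying assignments:
  v1=F v2=F v3=T v4=T v5=F
  v1=F v2=T v3=F v4=F v5=T
  v1=F v2=T v3=F v4=T v5=T
That's 3 in total.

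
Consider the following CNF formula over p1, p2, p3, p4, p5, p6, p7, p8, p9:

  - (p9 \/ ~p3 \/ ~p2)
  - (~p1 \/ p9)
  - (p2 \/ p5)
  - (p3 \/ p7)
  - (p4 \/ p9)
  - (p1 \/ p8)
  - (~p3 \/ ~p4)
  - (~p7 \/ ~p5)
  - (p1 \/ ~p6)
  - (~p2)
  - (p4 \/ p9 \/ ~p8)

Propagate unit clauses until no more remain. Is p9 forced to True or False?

(~p2) stands alone — p2 = False.
(p5 \/ p2): since p2 = False, the clause reduces to (p5). p5 = True.
(~p5 \/ ~p7) with p5 = True leaves only ~p7, so p7 = False.
(p3 \/ p7) with p7 = False leaves only p3, so p3 = True.
(~p4 \/ ~p3): since p3 = True, the clause reduces to (~p4). p4 = False.
(p9 \/ p4): since p4 = False, the clause reduces to (p9). p9 = True.

True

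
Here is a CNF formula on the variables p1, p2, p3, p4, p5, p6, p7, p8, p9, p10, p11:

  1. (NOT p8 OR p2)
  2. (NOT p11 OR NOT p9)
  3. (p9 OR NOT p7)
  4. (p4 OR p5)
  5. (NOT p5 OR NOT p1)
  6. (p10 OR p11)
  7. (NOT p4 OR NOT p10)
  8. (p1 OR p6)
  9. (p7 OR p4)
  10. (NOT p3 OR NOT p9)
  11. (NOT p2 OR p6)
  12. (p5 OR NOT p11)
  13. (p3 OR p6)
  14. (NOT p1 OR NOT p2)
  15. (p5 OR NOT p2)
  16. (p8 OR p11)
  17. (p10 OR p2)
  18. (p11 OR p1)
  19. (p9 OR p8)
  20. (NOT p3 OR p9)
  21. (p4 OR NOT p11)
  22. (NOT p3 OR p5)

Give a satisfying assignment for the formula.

Pure literal: p6 appears only positively; assign p6 = True.
Try p1 = False.
  then p11 is forced to True.
  then p9 is forced to False.
  then p7 is forced to False.
  then p4 is forced to True.
  then p10 is forced to False.
  then p5 is forced to True.
  then p2 is forced to True.
  then p8 is forced to True.
  then p3 is forced to False.
Check each clause:
  1. (p2 OR NOT p8) — p2 is true.
  2. (NOT p11 OR NOT p9) — NOT p9 is true.
  3. (p9 OR NOT p7) — NOT p7 is true.
  4. (p5 OR p4) — p4 is true.
  5. (NOT p1 OR NOT p5) — NOT p1 is true.
  6. (p10 OR p11) — p11 is true.
  7. (NOT p4 OR NOT p10) — NOT p10 is true.
  8. (p1 OR p6) — p6 is true.
  9. (p7 OR p4) — p4 is true.
  10. (NOT p9 OR NOT p3) — NOT p3 is true.
  11. (NOT p2 OR p6) — p6 is true.
  12. (NOT p11 OR p5) — p5 is true.
  13. (p6 OR p3) — p6 is true.
  14. (NOT p2 OR NOT p1) — NOT p1 is true.
  15. (p5 OR NOT p2) — p5 is true.
  16. (p8 OR p11) — p8 is true.
  17. (p10 OR p2) — p2 is true.
  18. (p1 OR p11) — p11 is true.
  19. (p8 OR p9) — p8 is true.
  20. (p9 OR NOT p3) — NOT p3 is true.
  21. (p4 OR NOT p11) — p4 is true.
  22. (p5 OR NOT p3) — p5 is true.

p1 = 0, p2 = 1, p3 = 0, p4 = 1, p5 = 1, p6 = 1, p7 = 0, p8 = 1, p9 = 0, p10 = 0, p11 = 1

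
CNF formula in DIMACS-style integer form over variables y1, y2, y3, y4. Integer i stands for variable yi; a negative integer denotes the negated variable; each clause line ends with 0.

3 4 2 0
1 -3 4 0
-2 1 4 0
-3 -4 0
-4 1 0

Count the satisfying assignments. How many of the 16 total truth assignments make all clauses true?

5

Satisfying assignments:
  y1=1 y2=0 y3=0 y4=1
  y1=1 y2=0 y3=1 y4=0
  y1=1 y2=1 y3=0 y4=0
  y1=1 y2=1 y3=0 y4=1
  y1=1 y2=1 y3=1 y4=0
That's 5 in total.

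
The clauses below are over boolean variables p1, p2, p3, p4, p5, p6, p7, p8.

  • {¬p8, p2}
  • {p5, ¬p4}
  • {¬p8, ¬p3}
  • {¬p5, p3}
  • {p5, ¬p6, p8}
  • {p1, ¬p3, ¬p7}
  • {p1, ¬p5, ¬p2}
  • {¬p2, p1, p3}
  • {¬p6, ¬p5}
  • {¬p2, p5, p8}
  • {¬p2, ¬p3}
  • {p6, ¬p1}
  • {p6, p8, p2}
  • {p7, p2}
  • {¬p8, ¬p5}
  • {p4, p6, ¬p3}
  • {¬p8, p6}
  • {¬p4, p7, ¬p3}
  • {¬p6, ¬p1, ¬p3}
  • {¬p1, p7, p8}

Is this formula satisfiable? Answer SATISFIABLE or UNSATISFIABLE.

Branch on p1: take p1 = True.
  then p6 is forced to True.
  then p5 is forced to False.
  then p4 is forced to False.
  then p8 is forced to True.
  then p2 is forced to True.
  then p3 is forced to False.
p7 is now unconstrained; take p7 = False.
Every clause has at least one true literal under this assignment.
So p1=T  p2=T  p3=F  p4=F  p5=F  p6=T  p7=F  p8=T is a satisfying assignment.

SATISFIABLE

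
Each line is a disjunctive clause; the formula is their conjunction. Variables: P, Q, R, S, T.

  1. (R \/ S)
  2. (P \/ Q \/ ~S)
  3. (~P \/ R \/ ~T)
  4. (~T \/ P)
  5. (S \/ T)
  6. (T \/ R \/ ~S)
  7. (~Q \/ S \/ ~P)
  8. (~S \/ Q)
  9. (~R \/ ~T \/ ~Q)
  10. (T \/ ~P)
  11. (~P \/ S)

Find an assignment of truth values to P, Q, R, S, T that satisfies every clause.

Branch on P: take P = False.
  then T is forced to False.
  then S is forced to True.
  then Q is forced to True.
  then R is forced to True.
Every clause has at least one true literal under this assignment.

P=F  Q=T  R=T  S=T  T=F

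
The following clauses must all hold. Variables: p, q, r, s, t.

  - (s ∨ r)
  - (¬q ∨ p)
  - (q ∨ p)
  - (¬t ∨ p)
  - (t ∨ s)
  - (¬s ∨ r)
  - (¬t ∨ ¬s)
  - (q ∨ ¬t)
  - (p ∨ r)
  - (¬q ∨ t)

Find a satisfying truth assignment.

Pure literal: p appears only positively; assign p = True.
r occurs only positively in the remaining clauses — set r = True.
Set q = False and propagate.
  then t is forced to False.
  then s is forced to True.

p=1, q=0, r=1, s=1, t=0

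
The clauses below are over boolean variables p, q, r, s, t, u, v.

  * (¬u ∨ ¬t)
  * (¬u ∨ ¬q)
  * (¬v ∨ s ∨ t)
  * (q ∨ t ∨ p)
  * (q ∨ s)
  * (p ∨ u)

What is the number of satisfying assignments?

Split on q, then t.
  q=T, t=T: forces p=T; u=F; r, s, v free → 2^3 = 8.
  q=T, t=F: r free; 3 ways for (p,s,u,v) × 2^1 = 6.
  q=F, t=T: remaining (p,r,s,u,v) ∈ {(T,F,T,F,F); (T,F,T,F,T); (T,T,T,F,F); (T,T,T,F,T)} — 4.
  q=F, t=F: forces p=T; s=T; r, u, v free → 2^3 = 8.
Total: 8 + 6 + 4 + 8 = 26.

26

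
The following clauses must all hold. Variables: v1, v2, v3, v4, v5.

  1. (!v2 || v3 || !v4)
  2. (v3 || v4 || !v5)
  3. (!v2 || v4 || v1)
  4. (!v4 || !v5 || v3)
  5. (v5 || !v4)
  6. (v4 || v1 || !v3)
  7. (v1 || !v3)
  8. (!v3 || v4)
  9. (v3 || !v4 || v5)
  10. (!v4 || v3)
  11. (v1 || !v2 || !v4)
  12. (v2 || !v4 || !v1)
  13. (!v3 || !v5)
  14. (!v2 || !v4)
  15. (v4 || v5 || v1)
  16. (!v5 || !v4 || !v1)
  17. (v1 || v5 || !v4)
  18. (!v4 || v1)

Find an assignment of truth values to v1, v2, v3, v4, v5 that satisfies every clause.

v1=1  v2=1  v3=0  v4=0  v5=0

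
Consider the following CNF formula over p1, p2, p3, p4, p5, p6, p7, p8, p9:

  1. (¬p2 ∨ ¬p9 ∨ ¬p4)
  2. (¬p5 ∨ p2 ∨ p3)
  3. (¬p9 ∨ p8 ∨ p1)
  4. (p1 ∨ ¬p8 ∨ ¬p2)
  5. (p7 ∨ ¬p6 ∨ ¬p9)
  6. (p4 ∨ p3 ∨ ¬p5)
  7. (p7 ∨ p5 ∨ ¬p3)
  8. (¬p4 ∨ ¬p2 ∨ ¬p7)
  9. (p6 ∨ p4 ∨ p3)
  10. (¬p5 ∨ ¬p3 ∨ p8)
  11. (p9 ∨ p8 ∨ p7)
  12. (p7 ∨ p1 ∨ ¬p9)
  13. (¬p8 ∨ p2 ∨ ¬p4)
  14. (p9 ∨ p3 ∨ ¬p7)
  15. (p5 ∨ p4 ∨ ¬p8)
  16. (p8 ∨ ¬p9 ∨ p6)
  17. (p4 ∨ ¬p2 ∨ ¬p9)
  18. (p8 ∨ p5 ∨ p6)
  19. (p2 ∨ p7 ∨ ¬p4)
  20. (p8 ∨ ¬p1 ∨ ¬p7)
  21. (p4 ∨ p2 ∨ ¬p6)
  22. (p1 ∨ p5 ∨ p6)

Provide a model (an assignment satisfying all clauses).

p1=True, p2=True, p3=False, p4=True, p5=True, p6=True, p7=False, p8=True, p9=False

Check each clause:
  1. (¬p9 ∨ ¬p4 ∨ ¬p2) — ¬p9 is true.
  2. (p3 ∨ ¬p5 ∨ p2) — p2 is true.
  3. (¬p9 ∨ p1 ∨ p8) — p8 is true.
  4. (p1 ∨ ¬p2 ∨ ¬p8) — p1 is true.
  5. (p7 ∨ ¬p6 ∨ ¬p9) — ¬p9 is true.
  6. (p3 ∨ ¬p5 ∨ p4) — p4 is true.
  7. (p7 ∨ p5 ∨ ¬p3) — ¬p3 is true.
  8. (¬p7 ∨ ¬p4 ∨ ¬p2) — ¬p7 is true.
  9. (p3 ∨ p4 ∨ p6) — p4 is true.
  10. (¬p5 ∨ p8 ∨ ¬p3) — p8 is true.
  11. (p9 ∨ p8 ∨ p7) — p8 is true.
  12. (p7 ∨ ¬p9 ∨ p1) — p1 is true.
  13. (¬p4 ∨ ¬p8 ∨ p2) — p2 is true.
  14. (¬p7 ∨ p3 ∨ p9) — ¬p7 is true.
  15. (p4 ∨ p5 ∨ ¬p8) — p4 is true.
  16. (p8 ∨ p6 ∨ ¬p9) — p8 is true.
  17. (¬p2 ∨ ¬p9 ∨ p4) — p4 is true.
  18. (p5 ∨ p6 ∨ p8) — p8 is true.
  19. (¬p4 ∨ p2 ∨ p7) — p2 is true.
  20. (p8 ∨ ¬p1 ∨ ¬p7) — p8 is true.
  21. (p2 ∨ ¬p6 ∨ p4) — p2 is true.
  22. (p1 ∨ p6 ∨ p5) — p1 is true.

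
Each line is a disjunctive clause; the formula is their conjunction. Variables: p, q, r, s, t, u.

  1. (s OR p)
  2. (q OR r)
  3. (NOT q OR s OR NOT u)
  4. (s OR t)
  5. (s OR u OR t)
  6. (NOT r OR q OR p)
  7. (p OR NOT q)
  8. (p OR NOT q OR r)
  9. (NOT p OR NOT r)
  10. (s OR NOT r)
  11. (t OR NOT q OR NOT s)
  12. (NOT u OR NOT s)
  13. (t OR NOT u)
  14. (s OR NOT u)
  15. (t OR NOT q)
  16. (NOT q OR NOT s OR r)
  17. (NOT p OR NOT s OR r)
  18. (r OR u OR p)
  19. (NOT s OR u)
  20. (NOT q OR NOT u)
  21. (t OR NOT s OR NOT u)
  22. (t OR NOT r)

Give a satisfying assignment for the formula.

p=T, q=T, r=F, s=F, t=T, u=F

t occurs only positively in the remaining clauses — set t = True.
Try p = True.
  then r is forced to False.
  then q is forced to True.
  then s is forced to False.
  then u is forced to False.
Every clause has at least one true literal under this assignment.
Check each clause:
  1. (p OR s) — p is true.
  2. (r OR q) — q is true.
  3. (s OR NOT u OR NOT q) — NOT u is true.
  4. (s OR t) — t is true.
  5. (s OR t OR u) — t is true.
  6. (NOT r OR p OR q) — p is true.
  7. (NOT q OR p) — p is true.
  8. (r OR p OR NOT q) — p is true.
  9. (NOT r OR NOT p) — NOT r is true.
  10. (s OR NOT r) — NOT r is true.
  11. (NOT q OR t OR NOT s) — NOT s is true.
  12. (NOT u OR NOT s) — NOT u is true.
  13. (NOT u OR t) — NOT u is true.
  14. (NOT u OR s) — NOT u is true.
  15. (t OR NOT q) — t is true.
  16. (r OR NOT q OR NOT s) — NOT s is true.
  17. (NOT p OR r OR NOT s) — NOT s is true.
  18. (r OR u OR p) — p is true.
  19. (u OR NOT s) — NOT s is true.
  20. (NOT u OR NOT q) — NOT u is true.
  21. (NOT u OR t OR NOT s) — NOT u is true.
  22. (t OR NOT r) — t is true.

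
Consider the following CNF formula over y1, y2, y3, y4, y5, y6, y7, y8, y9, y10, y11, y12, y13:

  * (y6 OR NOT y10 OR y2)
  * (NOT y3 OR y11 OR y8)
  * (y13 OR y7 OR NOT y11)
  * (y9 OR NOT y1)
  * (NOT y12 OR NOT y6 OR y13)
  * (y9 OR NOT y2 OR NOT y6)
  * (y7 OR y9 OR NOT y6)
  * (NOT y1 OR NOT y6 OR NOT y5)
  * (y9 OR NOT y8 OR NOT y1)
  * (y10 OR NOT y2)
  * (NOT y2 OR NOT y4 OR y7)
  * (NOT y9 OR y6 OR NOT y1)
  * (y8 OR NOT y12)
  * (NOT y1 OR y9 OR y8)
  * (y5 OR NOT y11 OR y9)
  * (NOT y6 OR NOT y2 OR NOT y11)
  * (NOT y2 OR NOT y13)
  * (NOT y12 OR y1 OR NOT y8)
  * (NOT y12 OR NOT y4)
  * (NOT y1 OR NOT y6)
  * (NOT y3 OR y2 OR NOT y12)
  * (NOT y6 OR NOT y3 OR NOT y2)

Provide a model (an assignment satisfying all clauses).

y1 = False, y2 = False, y3 = True, y4 = False, y5 = False, y6 = True, y7 = False, y8 = True, y9 = True, y10 = False, y11 = False, y12 = False, y13 = False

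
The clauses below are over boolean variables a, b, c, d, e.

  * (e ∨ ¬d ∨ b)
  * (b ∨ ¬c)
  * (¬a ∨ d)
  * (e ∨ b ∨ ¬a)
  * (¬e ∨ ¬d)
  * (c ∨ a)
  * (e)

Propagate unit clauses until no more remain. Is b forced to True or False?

True

(e) stands alone — e = True.
From (¬e ∨ ¬d) and e = True: d = False.
From (d ∨ ¬a) and d = False: a = False.
In (a ∨ c), a is now false; c must hold, so c = True.
From (¬c ∨ b) and c = True: b = True.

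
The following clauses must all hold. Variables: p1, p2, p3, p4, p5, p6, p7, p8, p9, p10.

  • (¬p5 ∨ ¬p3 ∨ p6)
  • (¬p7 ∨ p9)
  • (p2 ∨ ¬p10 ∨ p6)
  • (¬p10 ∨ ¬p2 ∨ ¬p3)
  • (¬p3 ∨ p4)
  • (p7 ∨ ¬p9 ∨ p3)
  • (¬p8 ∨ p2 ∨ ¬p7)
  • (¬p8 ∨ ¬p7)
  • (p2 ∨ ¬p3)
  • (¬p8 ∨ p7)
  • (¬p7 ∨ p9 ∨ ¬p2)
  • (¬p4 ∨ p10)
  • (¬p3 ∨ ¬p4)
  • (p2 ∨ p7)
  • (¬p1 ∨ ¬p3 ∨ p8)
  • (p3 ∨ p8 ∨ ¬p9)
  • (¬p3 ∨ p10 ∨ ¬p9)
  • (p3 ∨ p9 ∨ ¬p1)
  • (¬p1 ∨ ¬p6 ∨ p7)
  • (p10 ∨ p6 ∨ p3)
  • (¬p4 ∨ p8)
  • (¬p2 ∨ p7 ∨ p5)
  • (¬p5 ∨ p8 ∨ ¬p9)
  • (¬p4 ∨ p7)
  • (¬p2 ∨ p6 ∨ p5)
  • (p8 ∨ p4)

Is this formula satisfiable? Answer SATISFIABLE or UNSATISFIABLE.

UNSATISFIABLE

p3 = True:
  propagation gives p4=True; an empty clause results — contradiction.
p3 = False:
  p7 = True:
    propagation gives p9=True, p8=False; an empty clause results — contradiction.
  p7 = False:
    propagation gives p9=False, p8=False, p2=True, p1=False; an empty clause results — contradiction.
Every branch closes, so no satisfying assignment exists.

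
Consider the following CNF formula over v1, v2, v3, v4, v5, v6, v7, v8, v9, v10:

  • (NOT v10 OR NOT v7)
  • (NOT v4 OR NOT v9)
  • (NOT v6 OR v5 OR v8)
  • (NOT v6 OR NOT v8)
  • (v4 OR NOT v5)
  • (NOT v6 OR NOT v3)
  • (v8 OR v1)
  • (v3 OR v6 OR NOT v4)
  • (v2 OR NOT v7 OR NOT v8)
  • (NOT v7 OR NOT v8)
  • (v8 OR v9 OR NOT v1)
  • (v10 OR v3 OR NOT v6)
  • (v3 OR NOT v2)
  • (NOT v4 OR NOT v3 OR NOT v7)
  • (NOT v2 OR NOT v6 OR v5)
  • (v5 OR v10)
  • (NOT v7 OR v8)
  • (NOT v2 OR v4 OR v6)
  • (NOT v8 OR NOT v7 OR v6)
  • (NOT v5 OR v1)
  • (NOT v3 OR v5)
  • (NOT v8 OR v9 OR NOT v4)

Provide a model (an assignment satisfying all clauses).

v1=False, v2=False, v3=False, v4=False, v5=False, v6=False, v7=False, v8=True, v9=True, v10=True

v7 occurs only negated in the remaining clauses — set v7 = False.
Try v1 = False.
  then v8 is forced to True.
  then v6 is forced to False.
  then v5 is forced to False.
  then v10 is forced to True.
  then v3 is forced to False.
  then v4 is forced to False.
  then v2 is forced to False.
v9 is now unconstrained; take v9 = True.
Every clause has at least one true literal under this assignment.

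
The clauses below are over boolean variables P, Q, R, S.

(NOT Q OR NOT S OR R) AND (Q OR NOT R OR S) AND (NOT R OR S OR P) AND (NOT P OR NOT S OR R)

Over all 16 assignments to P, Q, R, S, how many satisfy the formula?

10

Split on R, then S.
  R=1, S=1: remaining (P,Q) ∈ {(0,0); (0,1); (1,0); (1,1)} — 4.
  R=1, S=0: remaining (P,Q) ∈ {(1,1)} — 1.
  R=0, S=1: remaining (P,Q) ∈ {(0,0)} — 1.
  R=0, S=0: remaining (P,Q) ∈ {(0,0); (0,1); (1,0); (1,1)} — 4.
Total: 4 + 1 + 1 + 4 = 10.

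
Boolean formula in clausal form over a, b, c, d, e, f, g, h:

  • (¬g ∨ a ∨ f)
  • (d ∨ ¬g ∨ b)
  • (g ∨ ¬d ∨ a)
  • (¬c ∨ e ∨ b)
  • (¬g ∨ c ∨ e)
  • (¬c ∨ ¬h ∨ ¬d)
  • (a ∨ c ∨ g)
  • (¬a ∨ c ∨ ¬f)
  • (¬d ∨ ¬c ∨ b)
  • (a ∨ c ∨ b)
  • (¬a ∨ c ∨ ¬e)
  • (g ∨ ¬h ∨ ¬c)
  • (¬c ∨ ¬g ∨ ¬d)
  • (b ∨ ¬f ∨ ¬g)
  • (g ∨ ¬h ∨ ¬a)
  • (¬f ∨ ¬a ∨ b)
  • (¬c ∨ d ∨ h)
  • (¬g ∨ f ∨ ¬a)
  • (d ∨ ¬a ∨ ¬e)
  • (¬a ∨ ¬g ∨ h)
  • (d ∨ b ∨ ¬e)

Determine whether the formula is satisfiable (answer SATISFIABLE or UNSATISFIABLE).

Pure literal: b appears only positively; assign b = True.
Branch on a: take a = False.
Set c = False and propagate.
  then g is forced to True.
  then f is forced to True.
  then e is forced to True.
d, h are now unconstrained; take d = True, h = False.
Every clause has at least one true literal under this assignment.
So a=False, b=True, c=False, d=True, e=True, f=True, g=True, h=False is a satisfying assignment.

SATISFIABLE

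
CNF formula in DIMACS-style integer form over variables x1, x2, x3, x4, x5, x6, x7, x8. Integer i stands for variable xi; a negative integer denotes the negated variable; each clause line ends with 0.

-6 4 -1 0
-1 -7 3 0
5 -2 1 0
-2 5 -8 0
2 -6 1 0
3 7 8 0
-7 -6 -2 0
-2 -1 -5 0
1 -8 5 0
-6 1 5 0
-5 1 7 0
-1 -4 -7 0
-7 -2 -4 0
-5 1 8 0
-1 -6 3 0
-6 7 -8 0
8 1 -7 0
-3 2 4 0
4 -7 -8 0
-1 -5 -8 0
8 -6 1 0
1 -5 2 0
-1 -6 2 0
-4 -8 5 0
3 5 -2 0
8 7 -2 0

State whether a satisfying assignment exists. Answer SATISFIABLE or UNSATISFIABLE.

Pure literal: x6 appears only negated; assign x6 = False.
Set x1 = False and propagate.
Branch on x2: take x2 = False.
  then x5 is forced to False.
  then x8 is forced to False.
  then x7 is forced to False.
  then x3 is forced to True.
  then x4 is forced to True.
So x1 = False, x2 = False, x3 = True, x4 = True, x5 = False, x6 = False, x7 = False, x8 = False is a satisfying assignment.

SATISFIABLE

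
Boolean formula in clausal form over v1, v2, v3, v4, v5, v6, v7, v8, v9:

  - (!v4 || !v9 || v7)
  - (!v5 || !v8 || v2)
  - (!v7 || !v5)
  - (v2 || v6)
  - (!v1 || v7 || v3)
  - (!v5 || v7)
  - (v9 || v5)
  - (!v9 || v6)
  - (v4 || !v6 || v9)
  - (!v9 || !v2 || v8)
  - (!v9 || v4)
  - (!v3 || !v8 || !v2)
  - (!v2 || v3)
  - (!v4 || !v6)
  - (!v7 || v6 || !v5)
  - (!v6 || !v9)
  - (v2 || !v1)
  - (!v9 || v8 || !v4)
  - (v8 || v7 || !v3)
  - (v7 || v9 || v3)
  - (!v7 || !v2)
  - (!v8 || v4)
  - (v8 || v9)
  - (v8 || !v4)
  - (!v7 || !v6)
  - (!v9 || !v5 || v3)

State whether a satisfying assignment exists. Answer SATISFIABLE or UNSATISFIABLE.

UNSATISFIABLE

v9 = True:
  propagation gives v6=True; an empty clause results — contradiction.
v9 = False:
  propagation gives v5=True, v7=False; an empty clause results — contradiction.
Every branch closes, so no satisfying assignment exists.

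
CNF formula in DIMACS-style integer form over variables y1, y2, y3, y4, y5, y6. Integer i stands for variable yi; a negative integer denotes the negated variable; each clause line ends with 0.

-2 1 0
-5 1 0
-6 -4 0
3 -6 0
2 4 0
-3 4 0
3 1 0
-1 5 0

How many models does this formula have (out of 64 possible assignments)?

6

The models are:
  y1=0 y2=0 y3=1 y4=1 y5=0 y6=0
  y1=1 y2=0 y3=0 y4=1 y5=1 y6=0
  y1=1 y2=0 y3=1 y4=1 y5=1 y6=0
  y1=1 y2=1 y3=0 y4=0 y5=1 y6=0
  y1=1 y2=1 y3=0 y4=1 y5=1 y6=0
  y1=1 y2=1 y3=1 y4=1 y5=1 y6=0
Count: 6.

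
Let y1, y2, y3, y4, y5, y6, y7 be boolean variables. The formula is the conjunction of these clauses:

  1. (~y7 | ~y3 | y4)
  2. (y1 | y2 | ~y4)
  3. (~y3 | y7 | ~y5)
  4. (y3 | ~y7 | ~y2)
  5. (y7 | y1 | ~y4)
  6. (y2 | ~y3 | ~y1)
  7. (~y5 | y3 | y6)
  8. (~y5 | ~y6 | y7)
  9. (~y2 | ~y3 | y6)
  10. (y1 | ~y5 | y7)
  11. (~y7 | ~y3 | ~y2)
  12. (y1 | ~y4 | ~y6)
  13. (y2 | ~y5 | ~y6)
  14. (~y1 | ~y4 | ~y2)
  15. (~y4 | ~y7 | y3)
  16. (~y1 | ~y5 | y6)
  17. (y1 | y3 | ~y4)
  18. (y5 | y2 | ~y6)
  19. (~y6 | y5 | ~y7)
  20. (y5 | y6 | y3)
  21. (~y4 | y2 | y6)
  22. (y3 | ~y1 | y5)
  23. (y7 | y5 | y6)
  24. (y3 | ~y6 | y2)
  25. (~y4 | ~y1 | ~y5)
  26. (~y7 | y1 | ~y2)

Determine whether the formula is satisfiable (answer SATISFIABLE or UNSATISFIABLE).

SATISFIABLE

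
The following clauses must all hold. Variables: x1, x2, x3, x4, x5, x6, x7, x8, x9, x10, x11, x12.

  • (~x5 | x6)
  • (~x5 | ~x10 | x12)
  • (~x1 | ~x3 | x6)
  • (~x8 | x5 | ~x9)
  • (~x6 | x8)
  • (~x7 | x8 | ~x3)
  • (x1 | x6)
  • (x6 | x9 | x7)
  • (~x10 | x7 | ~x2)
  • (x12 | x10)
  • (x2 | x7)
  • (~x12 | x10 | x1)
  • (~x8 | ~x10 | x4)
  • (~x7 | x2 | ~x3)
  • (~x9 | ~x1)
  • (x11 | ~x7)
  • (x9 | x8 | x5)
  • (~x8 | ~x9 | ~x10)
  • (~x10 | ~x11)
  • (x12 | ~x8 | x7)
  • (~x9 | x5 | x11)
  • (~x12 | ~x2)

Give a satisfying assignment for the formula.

x1=True  x2=False  x3=False  x4=False  x5=False  x6=False  x7=True  x8=True  x9=False  x10=False  x11=True  x12=True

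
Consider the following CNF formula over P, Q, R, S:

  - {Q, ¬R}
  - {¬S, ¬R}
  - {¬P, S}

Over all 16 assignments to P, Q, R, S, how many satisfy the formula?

Satisfying assignments:
  P=0 Q=0 R=0 S=0
  P=0 Q=0 R=0 S=1
  P=0 Q=1 R=0 S=0
  P=0 Q=1 R=0 S=1
  P=0 Q=1 R=1 S=0
  P=1 Q=0 R=0 S=1
  P=1 Q=1 R=0 S=1
That's 7 in total.

7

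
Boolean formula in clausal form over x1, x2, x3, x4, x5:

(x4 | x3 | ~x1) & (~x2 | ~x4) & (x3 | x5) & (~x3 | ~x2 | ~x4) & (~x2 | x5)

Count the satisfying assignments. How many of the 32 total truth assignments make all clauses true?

14

Split on x2, then x3.
  x2=1, x3=1: remaining (x1,x4,x5) ∈ {(0,0,1); (1,0,1)} — 2.
  x2=1, x3=0: remaining (x1,x4,x5) ∈ {(0,0,1)} — 1.
  x2=0, x3=1: x1, x4, x5 free → 2^3 = 8.
  x2=0, x3=0: remaining (x1,x4,x5) ∈ {(0,0,1); (0,1,1); (1,1,1)} — 3.
Total: 2 + 1 + 8 + 3 = 14.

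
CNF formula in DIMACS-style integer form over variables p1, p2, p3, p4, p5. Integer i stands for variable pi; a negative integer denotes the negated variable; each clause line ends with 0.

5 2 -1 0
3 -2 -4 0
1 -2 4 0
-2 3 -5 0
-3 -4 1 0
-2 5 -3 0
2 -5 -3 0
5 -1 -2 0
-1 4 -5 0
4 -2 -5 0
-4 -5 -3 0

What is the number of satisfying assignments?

Satisfying assignments:
  p1=0 p2=0 p3=0 p4=0 p5=0
  p1=0 p2=0 p3=0 p4=0 p5=1
  p1=0 p2=0 p3=0 p4=1 p5=0
  p1=0 p2=0 p3=0 p4=1 p5=1
  p1=0 p2=0 p3=1 p4=0 p5=0
  p1=1 p2=0 p3=0 p4=1 p5=1
That's 6 in total.

6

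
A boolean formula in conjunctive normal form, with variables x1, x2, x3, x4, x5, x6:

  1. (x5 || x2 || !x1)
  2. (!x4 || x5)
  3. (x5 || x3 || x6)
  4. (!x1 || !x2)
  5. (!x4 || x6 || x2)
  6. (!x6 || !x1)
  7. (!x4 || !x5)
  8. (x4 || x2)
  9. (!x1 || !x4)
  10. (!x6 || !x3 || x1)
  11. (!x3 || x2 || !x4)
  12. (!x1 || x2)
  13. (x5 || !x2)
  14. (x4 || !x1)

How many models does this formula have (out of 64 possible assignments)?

3

Satisfying assignments:
  x1=0 x2=1 x3=0 x4=0 x5=1 x6=0
  x1=0 x2=1 x3=0 x4=0 x5=1 x6=1
  x1=0 x2=1 x3=1 x4=0 x5=1 x6=0
Count: 3.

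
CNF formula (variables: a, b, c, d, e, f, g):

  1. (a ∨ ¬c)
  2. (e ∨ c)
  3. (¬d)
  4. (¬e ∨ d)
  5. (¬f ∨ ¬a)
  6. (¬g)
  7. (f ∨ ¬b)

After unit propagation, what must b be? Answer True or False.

(¬d) is a unit clause: d = False.
(¬e ∨ d): since d = False, the clause reduces to (¬e). e = False.
(e ∨ c): since e = False, the clause reduces to (c). c = True.
(¬c ∨ a): since c = True, the clause reduces to (a). a = True.
(¬f ∨ ¬a) with a = True leaves only ¬f, so f = False.
(¬g) is a unit clause: g = False.
From (f ∨ ¬b) and f = False: b = False.

False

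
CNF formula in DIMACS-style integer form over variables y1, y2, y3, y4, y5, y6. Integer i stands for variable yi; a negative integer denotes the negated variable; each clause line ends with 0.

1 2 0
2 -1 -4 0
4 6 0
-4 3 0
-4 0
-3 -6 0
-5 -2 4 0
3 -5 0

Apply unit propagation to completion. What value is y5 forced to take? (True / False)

False

(!y4) stands alone — y4 = False.
(y4 || y6): since y4 = False, the clause reduces to (y6). y6 = True.
In (!y6 || !y3), !y6 is now false; !y3 must hold, so y3 = False.
(!y5 || y3) with y3 = False leaves only !y5, so y5 = False.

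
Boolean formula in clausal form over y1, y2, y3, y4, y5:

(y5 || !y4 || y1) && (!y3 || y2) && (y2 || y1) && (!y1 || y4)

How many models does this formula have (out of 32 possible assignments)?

Split on y1, then y2.
  y1=T, y2=T: remaining (y3,y4,y5) ∈ {(F,T,F); (F,T,T); (T,T,F); (T,T,T)} — 4.
  y1=T, y2=F: remaining (y3,y4,y5) ∈ {(F,T,F); (F,T,T)} — 2.
  y1=F, y2=T: y3 free; 3 ways for (y4,y5) × 2^1 = 6.
  y1=F, y2=F: a clause becomes empty — 0.
Total: 4 + 2 + 6 + 0 = 12.

12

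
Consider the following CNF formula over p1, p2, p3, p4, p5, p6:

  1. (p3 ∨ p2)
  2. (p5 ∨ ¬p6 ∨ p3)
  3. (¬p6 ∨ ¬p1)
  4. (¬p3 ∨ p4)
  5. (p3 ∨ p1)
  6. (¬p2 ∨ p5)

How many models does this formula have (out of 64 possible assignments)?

11

Case analysis on p3 and p1:
  p3=1, p1=1: remaining (p2,p4,p5,p6) ∈ {(0,1,0,0); (0,1,1,0); (1,1,1,0)} — 3.
  p3=1, p1=0: p6 free; 3 ways for (p2,p4,p5) × 2^1 = 6.
  p3=0, p1=1: remaining (p2,p4,p5,p6) ∈ {(1,0,1,0); (1,1,1,0)} — 2.
  p3=0, p1=0: a clause becomes empty — 0.
Total: 3 + 6 + 2 + 0 = 11.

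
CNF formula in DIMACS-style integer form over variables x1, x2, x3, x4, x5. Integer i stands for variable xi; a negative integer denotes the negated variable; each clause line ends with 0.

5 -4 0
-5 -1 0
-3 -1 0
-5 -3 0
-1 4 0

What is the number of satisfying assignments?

8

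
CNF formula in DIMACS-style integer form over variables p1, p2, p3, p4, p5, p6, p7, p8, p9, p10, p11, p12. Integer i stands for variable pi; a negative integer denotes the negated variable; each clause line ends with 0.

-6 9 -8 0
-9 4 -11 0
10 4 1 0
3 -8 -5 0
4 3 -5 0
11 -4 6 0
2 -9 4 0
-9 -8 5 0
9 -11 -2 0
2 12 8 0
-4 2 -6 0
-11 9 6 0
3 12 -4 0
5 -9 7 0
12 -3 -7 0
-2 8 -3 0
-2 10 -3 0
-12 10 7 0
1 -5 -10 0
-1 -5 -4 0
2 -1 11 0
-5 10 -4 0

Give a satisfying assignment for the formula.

p1=0, p2=1, p3=0, p4=0, p5=0, p6=0, p7=0, p8=0, p9=0, p10=1, p11=0, p12=1

Set p1 = False and propagate.
For the remaining variables, p2 = True, p3 = False, p4 = False, p5 = False, p6 = False, p7 = False, p8 = False, p9 = False, p10 = True, p11 = False, p12 = True works.
Every clause has at least one true literal under this assignment.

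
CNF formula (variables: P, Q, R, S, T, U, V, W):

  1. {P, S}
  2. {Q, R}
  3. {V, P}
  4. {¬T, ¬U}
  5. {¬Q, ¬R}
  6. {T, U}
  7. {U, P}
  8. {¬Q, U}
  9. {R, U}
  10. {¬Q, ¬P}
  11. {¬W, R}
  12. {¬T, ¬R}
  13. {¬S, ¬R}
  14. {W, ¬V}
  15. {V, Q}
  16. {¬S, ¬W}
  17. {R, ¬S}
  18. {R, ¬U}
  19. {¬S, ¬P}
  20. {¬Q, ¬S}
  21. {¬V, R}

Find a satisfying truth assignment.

Try P = True.
  then Q is forced to False.
  then R is forced to True.
  then T is forced to False.
  then U is forced to True.
  then S is forced to False.
  then V is forced to True.
  then W is forced to True.

P=True, Q=False, R=True, S=False, T=False, U=True, V=True, W=True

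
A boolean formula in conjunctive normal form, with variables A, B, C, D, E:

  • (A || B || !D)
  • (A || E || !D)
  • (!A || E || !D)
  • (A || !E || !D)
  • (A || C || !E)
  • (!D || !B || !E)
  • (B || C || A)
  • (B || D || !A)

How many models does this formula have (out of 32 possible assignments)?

Split on A, then D.
  A=T, D=T: remaining (B,C,E) ∈ {(F,F,T); (F,T,T)} — 2.
  A=T, D=F: remaining (B,C,E) ∈ {(T,F,F); (T,F,T); (T,T,F); (T,T,T)} — 4.
  A=F, D=T: a clause becomes empty — 0.
  A=F, D=F: 5 of the 8 assignments to (B,C,E) work.
Total: 2 + 4 + 0 + 5 = 11.

11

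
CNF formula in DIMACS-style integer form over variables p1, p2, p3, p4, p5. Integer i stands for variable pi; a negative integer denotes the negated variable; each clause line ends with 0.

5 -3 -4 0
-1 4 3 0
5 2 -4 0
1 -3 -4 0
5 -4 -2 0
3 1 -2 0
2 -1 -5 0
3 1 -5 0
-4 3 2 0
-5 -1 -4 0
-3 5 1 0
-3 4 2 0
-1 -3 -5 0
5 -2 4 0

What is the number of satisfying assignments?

The models are:
  p1=F p2=F p3=F p4=F p5=F
  p1=F p2=T p3=T p4=F p5=T
That's 2 in total.

2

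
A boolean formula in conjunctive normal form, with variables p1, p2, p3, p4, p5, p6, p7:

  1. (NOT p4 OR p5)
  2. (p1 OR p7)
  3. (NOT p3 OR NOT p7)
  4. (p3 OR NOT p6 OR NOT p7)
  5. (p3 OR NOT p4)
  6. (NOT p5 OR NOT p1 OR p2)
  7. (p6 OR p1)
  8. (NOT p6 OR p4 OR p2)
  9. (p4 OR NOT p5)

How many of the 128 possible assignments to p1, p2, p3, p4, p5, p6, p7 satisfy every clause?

Case analysis on p4 and p1:
  p4=T, p1=T: remaining (p2,p3,p5,p6,p7) ∈ {(T,T,T,F,F); (T,T,T,T,F)} — 2.
  p4=T, p1=F: a clause becomes empty — 0.
  p4=F, p1=T: 8 of the 32 assignments to (p2,p3,p5,p6,p7) work.
  p4=F, p1=F: a clause becomes empty — 0.
Total: 2 + 0 + 8 + 0 = 10.

10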